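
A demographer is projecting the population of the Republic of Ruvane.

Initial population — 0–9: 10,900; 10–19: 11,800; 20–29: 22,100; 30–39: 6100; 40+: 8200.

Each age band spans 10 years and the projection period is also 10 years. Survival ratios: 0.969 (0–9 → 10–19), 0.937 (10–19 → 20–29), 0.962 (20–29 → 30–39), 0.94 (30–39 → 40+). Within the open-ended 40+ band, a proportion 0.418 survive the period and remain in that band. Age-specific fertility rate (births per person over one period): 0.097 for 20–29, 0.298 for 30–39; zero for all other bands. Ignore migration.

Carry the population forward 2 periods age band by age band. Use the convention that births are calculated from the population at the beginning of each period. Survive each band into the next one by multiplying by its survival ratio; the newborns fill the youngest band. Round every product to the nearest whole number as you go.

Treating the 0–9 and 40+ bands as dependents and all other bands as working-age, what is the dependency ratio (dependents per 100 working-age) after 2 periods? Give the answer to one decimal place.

128.1

Let group 1 be 0–9 through group 5 = 40+.
Period 1.
Births: 22100 × 0.097 = 2144, 6100 × 0.298 = 1818 → total 3962
Group 2: 10900 × 0.969 = 10562
Group 3: 11800 × 0.937 = 11057
Group 4: 22100 × 0.962 = 21260
Group 5: 6100 × 0.94 + 8200 × 0.418 = 5734 + 3428 = 9162
→ [3962, 10562, 11057, 21260, 9162]
Period 2.
Births: 11057 × 0.097 = 1073, 21260 × 0.298 = 6335 → total 7408
Group 2: 3962 × 0.969 = 3839
Group 3: 10562 × 0.937 = 9897
Group 4: 11057 × 0.962 = 10637
Group 5: 21260 × 0.94 + 9162 × 0.418 = 19984 + 3830 = 23814
→ [7408, 3839, 9897, 10637, 23814]
Dependents (band 0–9 + band 40+) = 7408 + 23814 = 31222; working-age = 24373; ratio = 31222/24373 × 100 = 128.1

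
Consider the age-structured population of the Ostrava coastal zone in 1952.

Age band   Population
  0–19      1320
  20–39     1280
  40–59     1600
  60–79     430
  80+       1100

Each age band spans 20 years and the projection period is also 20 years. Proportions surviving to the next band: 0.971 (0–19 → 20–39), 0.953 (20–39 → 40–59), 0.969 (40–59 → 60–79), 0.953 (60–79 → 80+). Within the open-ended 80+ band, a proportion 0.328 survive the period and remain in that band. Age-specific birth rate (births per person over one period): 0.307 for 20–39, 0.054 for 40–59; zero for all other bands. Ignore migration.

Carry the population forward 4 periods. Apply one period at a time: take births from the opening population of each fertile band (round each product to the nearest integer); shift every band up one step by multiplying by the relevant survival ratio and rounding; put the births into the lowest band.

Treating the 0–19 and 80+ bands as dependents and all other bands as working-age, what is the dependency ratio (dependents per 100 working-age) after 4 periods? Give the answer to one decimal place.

After projecting period 1:
Births: 1280 * 0.307 = 393, 1600 * 0.054 = 86 → total 479
20–39: 1320 * 0.971 = 1282
40–59: 1280 * 0.953 = 1220
60–79: 1600 * 0.969 = 1550
80+: 430 * 0.953 + 1100 * 0.328 = 410 + 361 = 771
Giving 479 / 1282 / 1220 / 1550 / 771.
After projecting period 2:
Births: 1282 * 0.307 = 394, 1220 * 0.054 = 66 → total 460
20–39: 479 * 0.971 = 465
40–59: 1282 * 0.953 = 1222
60–79: 1220 * 0.969 = 1182
80+: 1550 * 0.953 + 771 * 0.328 = 1477 + 253 = 1730
Giving 460 / 465 / 1222 / 1182 / 1730.
After projecting period 3:
Births: 465 * 0.307 = 143, 1222 * 0.054 = 66 → total 209
20–39: 460 * 0.971 = 447
40–59: 465 * 0.953 = 443
60–79: 1222 * 0.969 = 1184
80+: 1182 * 0.953 + 1730 * 0.328 = 1126 + 567 = 1693
Giving 209 / 447 / 443 / 1184 / 1693.
After projecting period 4:
Births: 447 * 0.307 = 137, 443 * 0.054 = 24 → total 161
20–39: 209 * 0.971 = 203
40–59: 447 * 0.953 = 426
60–79: 443 * 0.969 = 429
80+: 1184 * 0.953 + 1693 * 0.328 = 1128 + 555 = 1683
Giving 161 / 203 / 426 / 429 / 1683.
Dependents (band 0–19 + band 80+) = 161 + 1683 = 1844; working-age = 1058; ratio = 1844/1058 × 100 = 174.3

174.3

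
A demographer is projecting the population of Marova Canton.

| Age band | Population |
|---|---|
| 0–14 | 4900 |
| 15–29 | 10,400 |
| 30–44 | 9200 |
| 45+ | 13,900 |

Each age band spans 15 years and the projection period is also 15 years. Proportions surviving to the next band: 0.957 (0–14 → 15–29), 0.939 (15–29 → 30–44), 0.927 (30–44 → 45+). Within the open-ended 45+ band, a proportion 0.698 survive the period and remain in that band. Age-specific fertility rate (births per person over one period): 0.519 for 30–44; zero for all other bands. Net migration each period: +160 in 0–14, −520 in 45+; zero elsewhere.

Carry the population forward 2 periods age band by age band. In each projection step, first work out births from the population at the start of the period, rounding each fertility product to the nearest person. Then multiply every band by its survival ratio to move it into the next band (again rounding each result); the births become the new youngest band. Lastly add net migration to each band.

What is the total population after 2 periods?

After projecting period 1:
Births: 9200 * 0.519 = 4775
15–29: 4900 * 0.957 = 4689
30–44: 10400 * 0.939 = 9766
45+: 9200 * 0.927 + 13900 * 0.698 = 8528 + 9702 = 18230
Net migration: 0–14 + 160 → 4935; 45+ − 520 → 17710
Population now: 0–14=4935, 15–29=4689, 30–44=9766, 45+=17710
After projecting period 2:
Births: 9766 * 0.519 = 5069
15–29: 4935 * 0.957 = 4723
30–44: 4689 * 0.939 = 4403
45+: 9766 * 0.927 + 17710 * 0.698 = 9053 + 12362 = 21415
Net migration: 0–14 + 160 → 5229; 45+ − 520 → 20895
Population now: 0–14=5229, 15–29=4723, 30–44=4403, 45+=20895
Total after period 2: 5229 + 4723 + 4403 + 20895 = 35250

35250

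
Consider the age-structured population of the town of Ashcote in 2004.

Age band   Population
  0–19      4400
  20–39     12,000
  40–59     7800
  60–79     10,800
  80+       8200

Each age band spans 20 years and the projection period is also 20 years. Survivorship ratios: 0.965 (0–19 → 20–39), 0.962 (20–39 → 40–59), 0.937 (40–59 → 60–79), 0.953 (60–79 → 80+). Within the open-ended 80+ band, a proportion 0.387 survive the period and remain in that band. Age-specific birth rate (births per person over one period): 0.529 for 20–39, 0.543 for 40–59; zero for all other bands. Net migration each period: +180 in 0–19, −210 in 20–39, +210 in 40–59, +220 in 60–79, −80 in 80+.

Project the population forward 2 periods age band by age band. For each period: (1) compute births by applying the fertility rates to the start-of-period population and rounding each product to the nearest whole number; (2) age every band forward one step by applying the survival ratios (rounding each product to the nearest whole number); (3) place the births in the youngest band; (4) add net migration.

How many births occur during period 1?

10583

Call the groups 1 to 5, youngest first.
After projecting period 1:
Births: 12000 × 0.529 = 6348, 7800 × 0.543 = 4235 → 10583
Group 2: 4400 × 0.965 = 4246
Group 3: 12000 × 0.962 = 11544
Group 4: 7800 × 0.937 = 7309
Group 5: 10800 × 0.953 + 8200 × 0.387 = 10292 + 3173 = 13465
Net migration: Group 1 + 180 → 10763; Group 2 − 210 → 4036; Group 3 + 210 → 11754; Group 4 + 220 → 7529; Group 5 − 80 → 13385
Giving 10763 / 4036 / 11754 / 7529 / 13385.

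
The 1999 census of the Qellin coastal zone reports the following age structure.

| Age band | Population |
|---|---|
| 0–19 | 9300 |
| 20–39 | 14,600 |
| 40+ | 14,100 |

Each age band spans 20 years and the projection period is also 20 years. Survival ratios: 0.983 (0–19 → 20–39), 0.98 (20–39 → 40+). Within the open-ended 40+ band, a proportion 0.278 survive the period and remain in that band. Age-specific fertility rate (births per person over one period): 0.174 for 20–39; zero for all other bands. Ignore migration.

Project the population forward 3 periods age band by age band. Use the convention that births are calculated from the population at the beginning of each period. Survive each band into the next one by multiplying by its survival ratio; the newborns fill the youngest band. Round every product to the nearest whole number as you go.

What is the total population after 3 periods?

8344

Call the bands 1 to 3, youngest first.
After projecting period 1:
Births: 14600 × 0.174 = 2540
Band 2: 9300 × 0.983 = 9142
Band 3: 14600 × 0.98 + 14100 × 0.278 = 14308 + 3920 = 18228
End of period: [2540, 9142, 18228]
After projecting period 2:
Births: 9142 × 0.174 = 1591
Band 2: 2540 × 0.983 = 2497
Band 3: 9142 × 0.98 + 18228 × 0.278 = 8959 + 5067 = 14026
End of period: [1591, 2497, 14026]
After projecting period 3:
Births: 2497 × 0.174 = 434
Band 2: 1591 × 0.983 = 1564
Band 3: 2497 × 0.98 + 14026 × 0.278 = 2447 + 3899 = 6346
End of period: [434, 1564, 6346]
Total after period 3: 434 + 1564 + 6346 = 8344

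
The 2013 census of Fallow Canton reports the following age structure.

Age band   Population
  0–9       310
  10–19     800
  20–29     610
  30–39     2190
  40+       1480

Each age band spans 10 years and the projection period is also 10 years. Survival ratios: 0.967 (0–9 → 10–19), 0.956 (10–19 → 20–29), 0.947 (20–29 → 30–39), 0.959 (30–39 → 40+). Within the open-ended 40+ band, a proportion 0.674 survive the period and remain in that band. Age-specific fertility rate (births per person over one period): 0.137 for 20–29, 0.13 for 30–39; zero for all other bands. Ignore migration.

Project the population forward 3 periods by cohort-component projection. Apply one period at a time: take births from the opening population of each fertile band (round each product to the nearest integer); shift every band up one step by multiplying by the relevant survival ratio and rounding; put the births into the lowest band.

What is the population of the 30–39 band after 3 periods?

— Period 1 —
Births: 610 * 0.137 = 84, 2190 * 0.13 = 285 → 369
10–19: 310 * 0.967 = 300
20–29: 800 * 0.956 = 765
30–39: 610 * 0.947 = 578
40+: 2190 * 0.959 + 1480 * 0.674 = 2100 + 998 = 3098
Population now: 0–9=369, 10–19=300, 20–29=765, 30–39=578, 40+=3098
— Period 2 —
Births: 765 * 0.137 = 105, 578 * 0.13 = 75 → 180
10–19: 369 * 0.967 = 357
20–29: 300 * 0.956 = 287
30–39: 765 * 0.947 = 724
40+: 578 * 0.959 + 3098 * 0.674 = 554 + 2088 = 2642
Population now: 0–9=180, 10–19=357, 20–29=287, 30–39=724, 40+=2642
— Period 3 —
Births: 287 * 0.137 = 39, 724 * 0.13 = 94 → 133
10–19: 180 * 0.967 = 174
20–29: 357 * 0.956 = 341
30–39: 287 * 0.947 = 272
40+: 724 * 0.959 + 2642 * 0.674 = 694 + 1781 = 2475
Population now: 0–9=133, 10–19=174, 20–29=341, 30–39=272, 40+=2475

272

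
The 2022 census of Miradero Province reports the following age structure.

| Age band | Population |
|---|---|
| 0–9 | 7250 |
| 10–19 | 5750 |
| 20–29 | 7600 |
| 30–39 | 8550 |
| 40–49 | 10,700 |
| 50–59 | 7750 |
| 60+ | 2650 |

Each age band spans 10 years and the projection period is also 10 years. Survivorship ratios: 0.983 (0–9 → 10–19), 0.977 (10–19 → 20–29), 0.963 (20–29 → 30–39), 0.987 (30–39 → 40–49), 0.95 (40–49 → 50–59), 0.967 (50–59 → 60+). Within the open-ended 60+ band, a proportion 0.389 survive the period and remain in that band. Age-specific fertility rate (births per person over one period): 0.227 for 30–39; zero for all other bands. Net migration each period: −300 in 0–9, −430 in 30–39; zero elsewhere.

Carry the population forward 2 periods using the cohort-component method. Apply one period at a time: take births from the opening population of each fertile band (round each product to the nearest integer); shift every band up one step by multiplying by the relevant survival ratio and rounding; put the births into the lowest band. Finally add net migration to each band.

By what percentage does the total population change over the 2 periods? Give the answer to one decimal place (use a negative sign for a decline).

Period 1:
Births: 8550 × 0.227 = 1941
10–19: 7250 × 0.983 = 7127
20–29: 5750 × 0.977 = 5618
30–39: 7600 × 0.963 = 7319
40–49: 8550 × 0.987 = 8439
50–59: 10700 × 0.95 = 10165
60+: 7750 × 0.967 + 2650 × 0.389 = 7494 + 1031 = 8525
Net migration: 0–9 − 300 → 1641; 30–39 − 430 → 6889
End of period: [1641, 7127, 5618, 6889, 8439, 10165, 8525]
Period 2:
Births: 6889 × 0.227 = 1564
10–19: 1641 × 0.983 = 1613
20–29: 7127 × 0.977 = 6963
30–39: 5618 × 0.963 = 5410
40–49: 6889 × 0.987 = 6799
50–59: 8439 × 0.95 = 8017
60+: 10165 × 0.967 + 8525 × 0.389 = 9830 + 3316 = 13146
Net migration: 0–9 − 300 → 1264; 30–39 − 430 → 4980
End of period: [1264, 1613, 6963, 4980, 6799, 8017, 13146]
Total: 50250 → 42782; change = -7468; percentage change = -14.9%

-14.9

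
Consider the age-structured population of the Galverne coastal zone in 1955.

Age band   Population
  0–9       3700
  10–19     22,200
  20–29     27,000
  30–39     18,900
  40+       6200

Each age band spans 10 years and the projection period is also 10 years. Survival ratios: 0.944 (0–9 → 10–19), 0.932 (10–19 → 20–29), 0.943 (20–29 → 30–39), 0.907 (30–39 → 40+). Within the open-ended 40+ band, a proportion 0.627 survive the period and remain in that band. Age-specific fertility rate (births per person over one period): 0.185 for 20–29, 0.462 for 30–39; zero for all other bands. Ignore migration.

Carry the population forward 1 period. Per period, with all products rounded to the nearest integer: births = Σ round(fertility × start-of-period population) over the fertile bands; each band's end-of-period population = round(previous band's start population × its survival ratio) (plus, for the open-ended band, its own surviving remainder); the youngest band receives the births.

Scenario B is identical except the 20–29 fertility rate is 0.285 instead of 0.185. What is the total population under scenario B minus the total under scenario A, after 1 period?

2700

(Groups numbered youngest = 1 to oldest = 5.)
Period 1:
Births: 27000 × 0.185 = 4995 ; 18900 × 0.462 = 8732 → 13727
Group 2: 3700 × 0.944 = 3493
Group 3: 22200 × 0.932 = 20690
Group 4: 27000 × 0.943 = 25461
Group 5: 18900 × 0.907 + 6200 × 0.627 = 17142 + 3887 = 21029
Giving 13727 / 3493 / 20690 / 25461 / 21029.
Scenario A total after 1 period: 84400
Scenario B projection —
Period 1:
Births: 27000 × 0.285 = 7695 ; 18900 × 0.462 = 8732 → 16427
Group 2: 3700 × 0.944 = 3493
Group 3: 22200 × 0.932 = 20690
Group 4: 27000 × 0.943 = 25461
Group 5: 18900 × 0.907 + 6200 × 0.627 = 17142 + 3887 = 21029
Giving 16427 / 3493 / 20690 / 25461 / 21029.
Scenario B total after 1 period: 87100
Difference B − A = 87100 − 84400 = 2700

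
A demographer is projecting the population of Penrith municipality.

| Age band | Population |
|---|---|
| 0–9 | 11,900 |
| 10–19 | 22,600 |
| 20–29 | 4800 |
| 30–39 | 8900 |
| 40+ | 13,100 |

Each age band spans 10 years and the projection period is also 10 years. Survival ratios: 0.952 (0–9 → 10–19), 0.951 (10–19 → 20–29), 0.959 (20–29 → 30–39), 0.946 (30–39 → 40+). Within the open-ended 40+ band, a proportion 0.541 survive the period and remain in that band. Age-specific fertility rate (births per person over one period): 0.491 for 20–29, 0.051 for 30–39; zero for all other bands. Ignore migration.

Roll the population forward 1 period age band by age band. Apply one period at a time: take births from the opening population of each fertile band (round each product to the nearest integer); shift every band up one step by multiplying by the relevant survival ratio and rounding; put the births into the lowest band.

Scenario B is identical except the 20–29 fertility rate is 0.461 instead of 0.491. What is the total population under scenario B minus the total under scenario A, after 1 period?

Call the bands 1 to 5, youngest first.
[period 1]
Births: 4800 × 0.491 = 2357, 8900 × 0.051 = 454 → total 2811
Band 2: 11900 × 0.952 = 11329
Band 3: 22600 × 0.951 = 21493
Band 4: 4800 × 0.959 = 4603
Band 5: 8900 × 0.946 + 13100 × 0.541 = 8419 + 7087 = 15506
End of period: [2811, 11329, 21493, 4603, 15506]
Scenario A total after 1 period: 55742
Scenario B projection —
[period 1]
Births: 4800 × 0.461 = 2213, 8900 × 0.051 = 454 → total 2667
Band 2: 11900 × 0.952 = 11329
Band 3: 22600 × 0.951 = 21493
Band 4: 4800 × 0.959 = 4603
Band 5: 8900 × 0.946 + 13100 × 0.541 = 8419 + 7087 = 15506
End of period: [2667, 11329, 21493, 4603, 15506]
Scenario B total after 1 period: 55598
Difference B − A = 55598 − 55742 = -144

-144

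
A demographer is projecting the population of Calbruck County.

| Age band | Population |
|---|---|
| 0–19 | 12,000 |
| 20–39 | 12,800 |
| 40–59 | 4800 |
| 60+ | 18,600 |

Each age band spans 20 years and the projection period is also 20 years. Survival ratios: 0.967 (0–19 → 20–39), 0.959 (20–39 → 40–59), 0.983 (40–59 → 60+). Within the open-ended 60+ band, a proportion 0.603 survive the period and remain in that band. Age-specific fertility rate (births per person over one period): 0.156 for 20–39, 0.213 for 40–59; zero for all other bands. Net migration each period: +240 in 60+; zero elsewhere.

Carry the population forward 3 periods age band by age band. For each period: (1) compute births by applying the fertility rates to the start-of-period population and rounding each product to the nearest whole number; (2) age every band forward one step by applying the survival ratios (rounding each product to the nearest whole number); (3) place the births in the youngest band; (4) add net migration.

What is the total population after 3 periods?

Let band 1 be 0–19 through band 4 = 60+.
Period 1.
Births: 12800 × 0.156 = 1997  |  4800 × 0.213 = 1022 → total 3019
Band 2: 12000 × 0.967 = 11604
Band 3: 12800 × 0.959 = 12275
Band 4: 4800 × 0.983 + 18600 × 0.603 = 4718 + 11216 = 15934
Net migration: Band 4 + 240 → 16174
Giving 3019 / 11604 / 12275 / 16174.
Period 2.
Births: 11604 × 0.156 = 1810  |  12275 × 0.213 = 2615 → total 4425
Band 2: 3019 × 0.967 = 2919
Band 3: 11604 × 0.959 = 11128
Band 4: 12275 × 0.983 + 16174 × 0.603 = 12066 + 9753 = 21819
Net migration: Band 4 + 240 → 22059
Giving 4425 / 2919 / 11128 / 22059.
Period 3.
Births: 2919 × 0.156 = 455  |  11128 × 0.213 = 2370 → total 2825
Band 2: 4425 × 0.967 = 4279
Band 3: 2919 × 0.959 = 2799
Band 4: 11128 × 0.983 + 22059 × 0.603 = 10939 + 13302 = 24241
Net migration: Band 4 + 240 → 24481
Giving 2825 / 4279 / 2799 / 24481.
Total after period 3: 2825 + 4279 + 2799 + 24481 = 34384

34384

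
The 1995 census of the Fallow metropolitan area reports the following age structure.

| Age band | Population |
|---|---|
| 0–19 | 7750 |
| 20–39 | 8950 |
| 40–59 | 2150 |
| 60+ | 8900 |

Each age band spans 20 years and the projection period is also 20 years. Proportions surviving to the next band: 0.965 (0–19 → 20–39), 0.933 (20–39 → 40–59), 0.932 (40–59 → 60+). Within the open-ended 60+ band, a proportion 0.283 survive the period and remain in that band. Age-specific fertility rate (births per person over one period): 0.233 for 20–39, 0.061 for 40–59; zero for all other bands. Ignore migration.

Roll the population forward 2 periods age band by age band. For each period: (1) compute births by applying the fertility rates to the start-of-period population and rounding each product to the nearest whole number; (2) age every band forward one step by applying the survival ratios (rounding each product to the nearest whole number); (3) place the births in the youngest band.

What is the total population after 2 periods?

20430

— Period 1 —
Births: 8950 × 0.233 = 2085 ; 2150 × 0.061 = 131 → total 2216
20–39: 7750 × 0.965 = 7479
40–59: 8950 × 0.933 = 8350
60+: 2150 × 0.932 + 8900 × 0.283 = 2004 + 2519 = 4523
→ [2216, 7479, 8350, 4523]
— Period 2 —
Births: 7479 × 0.233 = 1743 ; 8350 × 0.061 = 509 → total 2252
20–39: 2216 × 0.965 = 2138
40–59: 7479 × 0.933 = 6978
60+: 8350 × 0.932 + 4523 × 0.283 = 7782 + 1280 = 9062
→ [2252, 2138, 6978, 9062]
Total after period 2: 2252 + 2138 + 6978 + 9062 = 20430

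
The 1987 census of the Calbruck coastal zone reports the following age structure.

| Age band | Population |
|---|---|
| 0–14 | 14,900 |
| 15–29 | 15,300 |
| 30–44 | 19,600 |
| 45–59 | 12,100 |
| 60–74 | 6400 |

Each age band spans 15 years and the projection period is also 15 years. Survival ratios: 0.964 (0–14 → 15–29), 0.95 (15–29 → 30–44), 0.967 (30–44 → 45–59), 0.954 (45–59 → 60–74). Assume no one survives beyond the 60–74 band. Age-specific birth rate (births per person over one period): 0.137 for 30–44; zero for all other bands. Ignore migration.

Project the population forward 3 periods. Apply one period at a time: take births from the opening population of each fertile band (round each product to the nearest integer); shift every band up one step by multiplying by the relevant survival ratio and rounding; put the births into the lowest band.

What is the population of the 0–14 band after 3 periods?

1870

— Period 1 —
Births: 19600 * 0.137 = 2685
15–29: 14900 * 0.964 = 14364
30–44: 15300 * 0.95 = 14535
45–59: 19600 * 0.967 = 18953
60–74: 12100 * 0.954 = 11543
→ [2685, 14364, 14535, 18953, 11543]
— Period 2 —
Births: 14535 * 0.137 = 1991
15–29: 2685 * 0.964 = 2588
30–44: 14364 * 0.95 = 13646
45–59: 14535 * 0.967 = 14055
60–74: 18953 * 0.954 = 18081
→ [1991, 2588, 13646, 14055, 18081]
— Period 3 —
Births: 13646 * 0.137 = 1870
15–29: 1991 * 0.964 = 1919
30–44: 2588 * 0.95 = 2459
45–59: 13646 * 0.967 = 13196
60–74: 14055 * 0.954 = 13408
→ [1870, 1919, 2459, 13196, 13408]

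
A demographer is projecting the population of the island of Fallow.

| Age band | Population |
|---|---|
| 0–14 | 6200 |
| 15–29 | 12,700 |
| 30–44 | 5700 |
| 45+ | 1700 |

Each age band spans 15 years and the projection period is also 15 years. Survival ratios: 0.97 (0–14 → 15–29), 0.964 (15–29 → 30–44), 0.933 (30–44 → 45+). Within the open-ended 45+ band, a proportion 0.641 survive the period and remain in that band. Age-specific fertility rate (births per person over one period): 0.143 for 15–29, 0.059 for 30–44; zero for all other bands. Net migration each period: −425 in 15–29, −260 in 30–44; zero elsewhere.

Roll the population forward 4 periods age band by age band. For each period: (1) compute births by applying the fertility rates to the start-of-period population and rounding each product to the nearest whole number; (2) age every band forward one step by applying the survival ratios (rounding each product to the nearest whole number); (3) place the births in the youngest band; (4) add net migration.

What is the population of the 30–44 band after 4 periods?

739

— Period 1 —
Births: 12700 × 0.143 = 1816, 5700 × 0.059 = 336 → 2152
15–29: 6200 × 0.97 = 6014
30–44: 12700 × 0.964 = 12243
45+: 5700 × 0.933 + 1700 × 0.641 = 5318 + 1090 = 6408
Net migration: 15–29 − 425 → 5589; 30–44 − 260 → 11983
Population now: 0–14=2152, 15–29=5589, 30–44=11983, 45+=6408
— Period 2 —
Births: 5589 × 0.143 = 799, 11983 × 0.059 = 707 → 1506
15–29: 2152 × 0.97 = 2087
30–44: 5589 × 0.964 = 5388
45+: 11983 × 0.933 + 6408 × 0.641 = 11180 + 4108 = 15288
Net migration: 15–29 − 425 → 1662; 30–44 − 260 → 5128
Population now: 0–14=1506, 15–29=1662, 30–44=5128, 45+=15288
— Period 3 —
Births: 1662 × 0.143 = 238, 5128 × 0.059 = 303 → 541
15–29: 1506 × 0.97 = 1461
30–44: 1662 × 0.964 = 1602
45+: 5128 × 0.933 + 15288 × 0.641 = 4784 + 9800 = 14584
Net migration: 15–29 − 425 → 1036; 30–44 − 260 → 1342
Population now: 0–14=541, 15–29=1036, 30–44=1342, 45+=14584
— Period 4 —
Births: 1036 × 0.143 = 148, 1342 × 0.059 = 79 → 227
15–29: 541 × 0.97 = 525
30–44: 1036 × 0.964 = 999
45+: 1342 × 0.933 + 14584 × 0.641 = 1252 + 9348 = 10600
Net migration: 15–29 − 425 → 100; 30–44 − 260 → 739
Population now: 0–14=227, 15–29=100, 30–44=739, 45+=10600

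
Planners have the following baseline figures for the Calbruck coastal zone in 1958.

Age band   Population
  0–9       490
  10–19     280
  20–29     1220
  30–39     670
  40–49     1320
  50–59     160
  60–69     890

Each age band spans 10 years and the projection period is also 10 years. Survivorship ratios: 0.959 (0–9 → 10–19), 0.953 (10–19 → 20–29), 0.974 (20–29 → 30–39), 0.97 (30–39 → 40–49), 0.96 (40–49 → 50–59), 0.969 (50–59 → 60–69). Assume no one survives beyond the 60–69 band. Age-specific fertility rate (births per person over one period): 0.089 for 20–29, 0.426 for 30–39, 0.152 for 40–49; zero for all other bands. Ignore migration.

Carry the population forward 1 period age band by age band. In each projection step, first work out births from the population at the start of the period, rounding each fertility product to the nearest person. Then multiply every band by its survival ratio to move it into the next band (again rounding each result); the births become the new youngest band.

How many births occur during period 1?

595

Let band 1 be 0–9 through band 7 = 60–69.
— Period 1 —
Births: 1220 × 0.089 = 109 ; 670 × 0.426 = 285 ; 1320 × 0.152 = 201 ⇒ total 595
Band 2: 490 × 0.959 = 470
Band 3: 280 × 0.953 = 267
Band 4: 1220 × 0.974 = 1188
Band 5: 670 × 0.97 = 650
Band 6: 1320 × 0.96 = 1267
Band 7: 160 × 0.969 = 155
Giving 595 / 470 / 267 / 1188 / 650 / 1267 / 155.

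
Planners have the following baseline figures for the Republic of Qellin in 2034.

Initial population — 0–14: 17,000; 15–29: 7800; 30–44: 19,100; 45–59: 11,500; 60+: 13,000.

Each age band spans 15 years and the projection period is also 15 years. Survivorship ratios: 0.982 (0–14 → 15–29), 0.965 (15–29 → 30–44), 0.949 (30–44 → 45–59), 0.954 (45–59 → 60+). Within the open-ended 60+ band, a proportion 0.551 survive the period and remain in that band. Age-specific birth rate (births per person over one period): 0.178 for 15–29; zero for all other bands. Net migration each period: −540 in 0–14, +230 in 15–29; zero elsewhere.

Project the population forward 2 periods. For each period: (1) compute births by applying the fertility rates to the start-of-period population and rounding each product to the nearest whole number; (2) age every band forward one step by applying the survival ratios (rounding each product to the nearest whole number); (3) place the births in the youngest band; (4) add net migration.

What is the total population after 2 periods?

Period 1:
Births: 7800 × 0.178 = 1388
15–29: 17000 × 0.982 = 16694
30–44: 7800 × 0.965 = 7527
45–59: 19100 × 0.949 = 18126
60+: 11500 × 0.954 + 13000 × 0.551 = 10971 + 7163 = 18134
Net migration: 0–14 − 540 → 848; 15–29 + 230 → 16924
Population now: 0–14=848, 15–29=16924, 30–44=7527, 45–59=18126, 60+=18134
Period 2:
Births: 16924 × 0.178 = 3012
15–29: 848 × 0.982 = 833
30–44: 16924 × 0.965 = 16332
45–59: 7527 × 0.949 = 7143
60+: 18126 × 0.954 + 18134 × 0.551 = 17292 + 9992 = 27284
Net migration: 0–14 − 540 → 2472; 15–29 + 230 → 1063
Population now: 0–14=2472, 15–29=1063, 30–44=16332, 45–59=7143, 60+=27284
Total after period 2: 2472 + 1063 + 16332 + 7143 + 27284 = 54294

54294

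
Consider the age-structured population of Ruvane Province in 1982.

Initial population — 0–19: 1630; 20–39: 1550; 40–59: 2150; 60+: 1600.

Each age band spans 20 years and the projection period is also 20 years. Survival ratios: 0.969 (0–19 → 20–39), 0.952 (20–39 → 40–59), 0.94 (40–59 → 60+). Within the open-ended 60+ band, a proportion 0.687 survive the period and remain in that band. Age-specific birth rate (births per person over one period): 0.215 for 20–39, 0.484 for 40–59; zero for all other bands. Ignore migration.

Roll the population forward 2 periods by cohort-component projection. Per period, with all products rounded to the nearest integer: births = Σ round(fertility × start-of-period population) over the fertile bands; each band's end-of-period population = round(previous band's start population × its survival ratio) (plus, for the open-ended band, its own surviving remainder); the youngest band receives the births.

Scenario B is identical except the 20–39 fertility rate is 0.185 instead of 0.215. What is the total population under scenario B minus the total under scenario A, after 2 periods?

Period 1.
Births: 1550 × 0.215 = 333, 2150 × 0.484 = 1041 → total 1374
20–39: 1630 × 0.969 = 1579
40–59: 1550 × 0.952 = 1476
60+: 2150 × 0.94 + 1600 × 0.687 = 2021 + 1099 = 3120
Population now: 0–19=1374, 20–39=1579, 40–59=1476, 60+=3120
Period 2.
Births: 1579 × 0.215 = 339, 1476 × 0.484 = 714 → total 1053
20–39: 1374 × 0.969 = 1331
40–59: 1579 × 0.952 = 1503
60+: 1476 × 0.94 + 3120 × 0.687 = 1387 + 2143 = 3530
Population now: 0–19=1053, 20–39=1331, 40–59=1503, 60+=3530
Scenario A total after 2 periods: 7417
Scenario B projection —
Period 1.
Births: 1550 × 0.185 = 287, 2150 × 0.484 = 1041 → total 1328
20–39: 1630 × 0.969 = 1579
40–59: 1550 × 0.952 = 1476
60+: 2150 × 0.94 + 1600 × 0.687 = 2021 + 1099 = 3120
Population now: 0–19=1328, 20–39=1579, 40–59=1476, 60+=3120
Period 2.
Births: 1579 × 0.185 = 292, 1476 × 0.484 = 714 → total 1006
20–39: 1328 × 0.969 = 1287
40–59: 1579 × 0.952 = 1503
60+: 1476 × 0.94 + 3120 × 0.687 = 1387 + 2143 = 3530
Population now: 0–19=1006, 20–39=1287, 40–59=1503, 60+=3530
Scenario B total after 2 periods: 7326
Difference B − A = 7326 − 7417 = -91

-91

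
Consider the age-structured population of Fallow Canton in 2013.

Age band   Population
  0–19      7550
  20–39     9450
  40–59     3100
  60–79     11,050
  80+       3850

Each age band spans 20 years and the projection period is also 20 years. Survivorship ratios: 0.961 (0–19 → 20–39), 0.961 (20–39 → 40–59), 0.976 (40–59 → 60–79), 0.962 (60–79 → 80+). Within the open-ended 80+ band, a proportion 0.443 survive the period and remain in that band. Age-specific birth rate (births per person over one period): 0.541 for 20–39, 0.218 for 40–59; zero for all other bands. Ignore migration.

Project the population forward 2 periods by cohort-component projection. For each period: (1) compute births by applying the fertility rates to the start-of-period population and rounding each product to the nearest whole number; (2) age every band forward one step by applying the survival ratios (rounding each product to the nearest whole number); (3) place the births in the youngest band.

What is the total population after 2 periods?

35679

Period 1:
Births: 9450 × 0.541 = 5112, 3100 × 0.218 = 676 → total 5788
20–39: 7550 × 0.961 = 7256
40–59: 9450 × 0.961 = 9081
60–79: 3100 × 0.976 = 3026
80+: 11050 × 0.962 + 3850 × 0.443 = 10630 + 1706 = 12336
Population now: 0–19=5788, 20–39=7256, 40–59=9081, 60–79=3026, 80+=12336
Period 2:
Births: 7256 × 0.541 = 3925, 9081 × 0.218 = 1980 → total 5905
20–39: 5788 × 0.961 = 5562
40–59: 7256 × 0.961 = 6973
60–79: 9081 × 0.976 = 8863
80+: 3026 × 0.962 + 12336 × 0.443 = 2911 + 5465 = 8376
Population now: 0–19=5905, 20–39=5562, 40–59=6973, 60–79=8863, 80+=8376
Total after period 2: 5905 + 5562 + 6973 + 8863 + 8376 = 35679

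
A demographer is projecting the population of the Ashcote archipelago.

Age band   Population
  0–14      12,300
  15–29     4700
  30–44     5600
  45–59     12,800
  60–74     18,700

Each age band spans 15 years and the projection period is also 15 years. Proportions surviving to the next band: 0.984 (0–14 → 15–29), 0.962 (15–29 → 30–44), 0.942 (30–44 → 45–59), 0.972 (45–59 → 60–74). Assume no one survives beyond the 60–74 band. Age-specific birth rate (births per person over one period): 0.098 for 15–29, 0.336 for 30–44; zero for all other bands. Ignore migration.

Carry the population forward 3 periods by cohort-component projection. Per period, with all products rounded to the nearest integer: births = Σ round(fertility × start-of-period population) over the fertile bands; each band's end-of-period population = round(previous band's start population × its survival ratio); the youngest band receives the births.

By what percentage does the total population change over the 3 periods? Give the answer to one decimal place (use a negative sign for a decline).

(Bands numbered youngest = 1 to oldest = 5.)
After projecting period 1:
Births: 4700 × 0.098 = 461 ; 5600 × 0.336 = 1882 — total 2343
Band 2: 12300 × 0.984 = 12103
Band 3: 4700 × 0.962 = 4521
Band 4: 5600 × 0.942 = 5275
Band 5: 12800 × 0.972 = 12442
End of period: [2343, 12103, 4521, 5275, 12442]
After projecting period 2:
Births: 12103 × 0.098 = 1186 ; 4521 × 0.336 = 1519 — total 2705
Band 2: 2343 × 0.984 = 2306
Band 3: 12103 × 0.962 = 11643
Band 4: 4521 × 0.942 = 4259
Band 5: 5275 × 0.972 = 5127
End of period: [2705, 2306, 11643, 4259, 5127]
After projecting period 3:
Births: 2306 × 0.098 = 226 ; 11643 × 0.336 = 3912 — total 4138
Band 2: 2705 × 0.984 = 2662
Band 3: 2306 × 0.962 = 2218
Band 4: 11643 × 0.942 = 10968
Band 5: 4259 × 0.972 = 4140
End of period: [4138, 2662, 2218, 10968, 4140]
Total: 54100 → 24126; change = -29974; percentage change = -55.4%

-55.4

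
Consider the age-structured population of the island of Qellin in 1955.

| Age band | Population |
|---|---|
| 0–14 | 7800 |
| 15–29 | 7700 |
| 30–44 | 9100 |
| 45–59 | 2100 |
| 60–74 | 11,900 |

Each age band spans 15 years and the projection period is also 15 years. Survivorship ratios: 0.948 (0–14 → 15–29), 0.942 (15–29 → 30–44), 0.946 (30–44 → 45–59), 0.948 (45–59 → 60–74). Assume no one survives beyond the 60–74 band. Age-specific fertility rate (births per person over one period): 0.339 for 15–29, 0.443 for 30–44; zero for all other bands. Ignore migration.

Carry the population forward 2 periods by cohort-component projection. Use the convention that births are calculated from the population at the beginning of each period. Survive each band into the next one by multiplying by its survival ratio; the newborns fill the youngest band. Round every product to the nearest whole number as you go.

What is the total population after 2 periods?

After projecting period 1:
Births: 7700 × 0.339 = 2610, 9100 × 0.443 = 4031 — total 6641
15–29: 7800 × 0.948 = 7394
30–44: 7700 × 0.942 = 7253
45–59: 9100 × 0.946 = 8609
60–74: 2100 × 0.948 = 1991
End of period: [6641, 7394, 7253, 8609, 1991]
After projecting period 2:
Births: 7394 × 0.339 = 2507, 7253 × 0.443 = 3213 — total 5720
15–29: 6641 × 0.948 = 6296
30–44: 7394 × 0.942 = 6965
45–59: 7253 × 0.946 = 6861
60–74: 8609 × 0.948 = 8161
End of period: [5720, 6296, 6965, 6861, 8161]
Total after period 2: 5720 + 6296 + 6965 + 6861 + 8161 = 34003

34003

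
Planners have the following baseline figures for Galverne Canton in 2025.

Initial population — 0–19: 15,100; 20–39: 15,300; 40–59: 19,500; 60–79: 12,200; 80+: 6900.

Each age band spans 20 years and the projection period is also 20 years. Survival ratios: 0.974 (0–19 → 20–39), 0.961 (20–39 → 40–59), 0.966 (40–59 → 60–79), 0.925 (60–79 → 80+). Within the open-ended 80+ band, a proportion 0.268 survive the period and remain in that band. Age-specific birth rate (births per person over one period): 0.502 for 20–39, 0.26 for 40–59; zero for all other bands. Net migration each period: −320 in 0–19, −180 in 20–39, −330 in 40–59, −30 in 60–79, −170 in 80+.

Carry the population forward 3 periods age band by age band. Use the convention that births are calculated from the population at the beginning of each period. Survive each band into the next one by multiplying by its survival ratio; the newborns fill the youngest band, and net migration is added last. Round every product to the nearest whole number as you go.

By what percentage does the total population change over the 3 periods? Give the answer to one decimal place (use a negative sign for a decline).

Numbering the groups 1..5 from youngest to oldest:
— Period 1 —
Births: 15300 × 0.502 = 7681  |  19500 × 0.26 = 5070 — total 12751
Group 2: 15100 × 0.974 = 14707
Group 3: 15300 × 0.961 = 14703
Group 4: 19500 × 0.966 = 18837
Group 5: 12200 × 0.925 + 6900 × 0.268 = 11285 + 1849 = 13134
Net migration: Group 1 − 320 → 12431; Group 2 − 180 → 14527; Group 3 − 330 → 14373; Group 4 − 30 → 18807; Group 5 − 170 → 12964
Population now: 0–19=12431, 20–39=14527, 40–59=14373, 60–79=18807, 80+=12964
— Period 2 —
Births: 14527 × 0.502 = 7293  |  14373 × 0.26 = 3737 — total 11030
Group 2: 12431 × 0.974 = 12108
Group 3: 14527 × 0.961 = 13960
Group 4: 14373 × 0.966 = 13884
Group 5: 18807 × 0.925 + 12964 × 0.268 = 17396 + 3474 = 20870
Net migration: Group 1 − 320 → 10710; Group 2 − 180 → 11928; Group 3 − 330 → 13630; Group 4 − 30 → 13854; Group 5 − 170 → 20700
Population now: 0–19=10710, 20–39=11928, 40–59=13630, 60–79=13854, 80+=20700
— Period 3 —
Births: 11928 × 0.502 = 5988  |  13630 × 0.26 = 3544 — total 9532
Group 2: 10710 × 0.974 = 10432
Group 3: 11928 × 0.961 = 11463
Group 4: 13630 × 0.966 = 13167
Group 5: 13854 × 0.925 + 20700 × 0.268 = 12815 + 5548 = 18363
Net migration: Group 1 − 320 → 9212; Group 2 − 180 → 10252; Group 3 − 330 → 11133; Group 4 − 30 → 13137; Group 5 − 170 → 18193
Population now: 0–19=9212, 20–39=10252, 40–59=11133, 60–79=13137, 80+=18193
Total: 69000 → 61927; change = -7073; percentage change = -10.3%

-10.3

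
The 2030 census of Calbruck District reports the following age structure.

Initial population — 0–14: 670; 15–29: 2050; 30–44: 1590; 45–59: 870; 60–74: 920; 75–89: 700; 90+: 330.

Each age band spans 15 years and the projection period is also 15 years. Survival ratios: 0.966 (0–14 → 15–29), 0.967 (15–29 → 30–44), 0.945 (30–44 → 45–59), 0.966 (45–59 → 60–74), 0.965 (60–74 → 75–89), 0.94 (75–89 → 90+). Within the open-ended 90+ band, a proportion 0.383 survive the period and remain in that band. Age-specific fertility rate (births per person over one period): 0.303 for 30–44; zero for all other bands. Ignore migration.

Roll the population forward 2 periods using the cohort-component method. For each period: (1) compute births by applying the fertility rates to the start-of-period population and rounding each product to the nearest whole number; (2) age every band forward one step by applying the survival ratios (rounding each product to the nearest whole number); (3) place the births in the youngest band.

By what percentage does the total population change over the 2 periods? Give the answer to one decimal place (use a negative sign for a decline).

Period 1:
Births: 1590 * 0.303 = 482
15–29: 670 * 0.966 = 647
30–44: 2050 * 0.967 = 1982
45–59: 1590 * 0.945 = 1503
60–74: 870 * 0.966 = 840
75–89: 920 * 0.965 = 888
90+: 700 * 0.94 + 330 * 0.383 = 658 + 126 = 784
Population now: 0–14=482, 15–29=647, 30–44=1982, 45–59=1503, 60–74=840, 75–89=888, 90+=784
Period 2:
Births: 1982 * 0.303 = 601
15–29: 482 * 0.966 = 466
30–44: 647 * 0.967 = 626
45–59: 1982 * 0.945 = 1873
60–74: 1503 * 0.966 = 1452
75–89: 840 * 0.965 = 811
90+: 888 * 0.94 + 784 * 0.383 = 835 + 300 = 1135
Population now: 0–14=601, 15–29=466, 30–44=626, 45–59=1873, 60–74=1452, 75–89=811, 90+=1135
Total: 7130 → 6964; change = -166; percentage change = -2.3%

-2.3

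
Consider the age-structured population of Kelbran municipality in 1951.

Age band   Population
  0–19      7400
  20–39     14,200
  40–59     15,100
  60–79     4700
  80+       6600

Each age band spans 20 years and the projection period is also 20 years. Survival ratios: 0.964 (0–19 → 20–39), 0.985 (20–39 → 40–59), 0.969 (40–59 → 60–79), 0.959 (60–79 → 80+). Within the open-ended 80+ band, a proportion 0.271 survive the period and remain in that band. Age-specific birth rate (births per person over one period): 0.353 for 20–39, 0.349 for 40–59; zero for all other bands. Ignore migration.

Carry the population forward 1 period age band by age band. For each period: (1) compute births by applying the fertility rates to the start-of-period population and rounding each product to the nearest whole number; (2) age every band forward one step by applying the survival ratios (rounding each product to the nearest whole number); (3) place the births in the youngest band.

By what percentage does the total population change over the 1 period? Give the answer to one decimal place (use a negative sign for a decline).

9.0

(Bands numbered youngest = 1 to oldest = 5.)
Period 1.
Births: 14200 × 0.353 = 5013  |  15100 × 0.349 = 5270 — total 10283
Band 2: 7400 × 0.964 = 7134
Band 3: 14200 × 0.985 = 13987
Band 4: 15100 × 0.969 = 14632
Band 5: 4700 × 0.959 + 6600 × 0.271 = 4507 + 1789 = 6296
→ [10283, 7134, 13987, 14632, 6296]
Total: 48000 → 52332; change = 4332; percentage change = 9.0%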